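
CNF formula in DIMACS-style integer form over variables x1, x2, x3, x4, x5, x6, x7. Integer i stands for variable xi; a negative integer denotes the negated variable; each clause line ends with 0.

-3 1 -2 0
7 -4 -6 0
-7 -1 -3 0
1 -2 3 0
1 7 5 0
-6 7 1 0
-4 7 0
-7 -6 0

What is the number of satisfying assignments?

34

Case analysis on x7 and x1:
  x7=T, x1=T: forces x3=F; x6=F; x2, x4, x5 free → 2^3 = 8.
  x7=T, x1=F: forces x2=F; x6=F; x3, x4, x5 free → 2^3 = 8.
  x7=F, x1=T: forces x4=F; x2, x3, x5, x6 free → 2^4 = 16.
  x7=F, x1=F: remaining (x2,x3,x4,x5,x6) ∈ {(F,F,F,T,F); (F,T,F,T,F)} — 2.
Total: 8 + 8 + 16 + 2 = 34.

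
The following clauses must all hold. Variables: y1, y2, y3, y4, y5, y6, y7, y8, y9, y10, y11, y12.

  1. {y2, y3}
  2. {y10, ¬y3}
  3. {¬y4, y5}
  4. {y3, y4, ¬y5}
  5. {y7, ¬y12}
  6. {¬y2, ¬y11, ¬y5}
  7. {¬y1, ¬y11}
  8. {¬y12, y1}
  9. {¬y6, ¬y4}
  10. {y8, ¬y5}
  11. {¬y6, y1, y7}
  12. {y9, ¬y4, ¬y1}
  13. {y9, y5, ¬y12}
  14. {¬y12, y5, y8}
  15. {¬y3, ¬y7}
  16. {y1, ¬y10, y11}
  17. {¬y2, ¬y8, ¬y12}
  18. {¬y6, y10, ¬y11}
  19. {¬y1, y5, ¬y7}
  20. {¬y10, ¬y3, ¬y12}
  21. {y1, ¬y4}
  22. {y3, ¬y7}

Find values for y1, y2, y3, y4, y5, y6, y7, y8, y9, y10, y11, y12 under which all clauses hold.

Pure literal: y6 appears only negated; assign y6 = False.
Pure literal: y12 appears only negated; assign y12 = False.
Branch on y1: take y1 = True.
  then y11 is forced to False.
Branch on y2: take y2 = True.
Set y3 = True and propagate.
  then y10 is forced to True.
  then y7 is forced to False.
The remaining clauses are satisfied by y4 = False, y5 = False, y8 = False, y9 = False.
Every clause has at least one true literal under this assignment.

y1=1, y2=1, y3=1, y4=0, y5=0, y6=0, y7=0, y8=0, y9=0, y10=1, y11=0, y12=0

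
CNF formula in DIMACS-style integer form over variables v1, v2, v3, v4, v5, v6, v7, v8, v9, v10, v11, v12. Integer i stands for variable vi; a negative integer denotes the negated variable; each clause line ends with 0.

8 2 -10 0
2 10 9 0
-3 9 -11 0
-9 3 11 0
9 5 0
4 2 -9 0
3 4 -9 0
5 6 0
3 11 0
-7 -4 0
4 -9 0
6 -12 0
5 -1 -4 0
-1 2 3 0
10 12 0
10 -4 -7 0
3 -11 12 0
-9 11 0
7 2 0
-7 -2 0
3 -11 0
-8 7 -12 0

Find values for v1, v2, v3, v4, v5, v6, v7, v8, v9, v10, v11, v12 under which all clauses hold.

v1 occurs only negated in the remaining clauses — set v1 = False.
v5 occurs only positively in the remaining clauses — set v5 = True.
Branch on v2: take v2 = False.
  then v7 is forced to True.
  then v4 is forced to False.
  then v9 is forced to False.
  then v10 is forced to True.
  then v8 is forced to True.
Set v3 = True and propagate.
  then v11 is forced to False.
Set v6 = False and propagate.
  then v12 is forced to False.
Every clause has at least one true literal under this assignment.

v1=F, v2=F, v3=T, v4=F, v5=T, v6=F, v7=T, v8=T, v9=F, v10=T, v11=F, v12=F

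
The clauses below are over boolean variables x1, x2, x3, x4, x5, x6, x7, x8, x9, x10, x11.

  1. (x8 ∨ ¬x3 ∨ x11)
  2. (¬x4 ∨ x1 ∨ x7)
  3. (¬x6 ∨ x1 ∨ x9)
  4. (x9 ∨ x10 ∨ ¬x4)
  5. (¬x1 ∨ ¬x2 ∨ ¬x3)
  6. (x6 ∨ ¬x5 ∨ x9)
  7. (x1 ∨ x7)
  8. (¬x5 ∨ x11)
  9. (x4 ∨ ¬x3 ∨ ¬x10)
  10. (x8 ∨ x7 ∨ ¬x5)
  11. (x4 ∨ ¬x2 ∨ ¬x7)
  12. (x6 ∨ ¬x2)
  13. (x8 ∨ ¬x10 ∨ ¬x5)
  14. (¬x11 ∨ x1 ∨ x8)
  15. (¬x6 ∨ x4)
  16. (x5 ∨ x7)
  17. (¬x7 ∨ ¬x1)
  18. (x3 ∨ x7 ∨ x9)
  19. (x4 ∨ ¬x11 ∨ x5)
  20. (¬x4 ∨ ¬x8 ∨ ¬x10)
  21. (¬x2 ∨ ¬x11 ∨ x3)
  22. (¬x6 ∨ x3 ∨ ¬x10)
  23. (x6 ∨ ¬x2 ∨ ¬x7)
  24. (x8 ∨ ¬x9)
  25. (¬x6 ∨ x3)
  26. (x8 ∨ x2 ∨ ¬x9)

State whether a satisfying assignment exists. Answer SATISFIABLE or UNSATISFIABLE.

SATISFIABLE

Set x1 = True and propagate.
  then x7 is forced to False.
  then x5 is forced to True.
  then x11 is forced to True.
  then x8 is forced to True.
Try x2 = False.
The remaining clauses are satisfied by x3 = True, x4 = True, x6 = True, x9 = True, x10 = False.
Every clause has at least one true literal under this assignment.
So x1=True, x2=False, x3=True, x4=True, x5=True, x6=True, x7=False, x8=True, x9=True, x10=False, x11=True is a satisfying assignment.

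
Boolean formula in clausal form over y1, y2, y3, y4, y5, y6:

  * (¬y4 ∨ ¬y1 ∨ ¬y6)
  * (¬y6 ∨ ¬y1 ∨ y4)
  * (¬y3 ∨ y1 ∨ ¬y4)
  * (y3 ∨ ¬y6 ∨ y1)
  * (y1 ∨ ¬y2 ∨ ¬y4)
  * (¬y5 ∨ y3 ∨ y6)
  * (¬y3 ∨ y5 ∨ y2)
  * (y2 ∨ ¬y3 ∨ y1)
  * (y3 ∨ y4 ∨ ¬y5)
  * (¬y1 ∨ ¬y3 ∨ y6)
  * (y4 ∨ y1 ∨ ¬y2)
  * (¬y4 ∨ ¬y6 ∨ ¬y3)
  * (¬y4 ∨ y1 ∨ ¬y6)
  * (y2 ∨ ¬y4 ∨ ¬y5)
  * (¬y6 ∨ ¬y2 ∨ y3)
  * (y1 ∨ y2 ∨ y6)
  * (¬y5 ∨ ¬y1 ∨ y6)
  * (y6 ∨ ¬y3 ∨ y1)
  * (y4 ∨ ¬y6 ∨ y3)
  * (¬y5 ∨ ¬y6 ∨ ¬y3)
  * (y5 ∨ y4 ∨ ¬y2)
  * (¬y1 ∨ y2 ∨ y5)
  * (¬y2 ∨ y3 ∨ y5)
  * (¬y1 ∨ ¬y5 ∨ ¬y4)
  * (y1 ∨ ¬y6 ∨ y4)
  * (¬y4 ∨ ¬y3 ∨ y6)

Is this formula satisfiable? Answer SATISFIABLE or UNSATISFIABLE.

UNSATISFIABLE

y1 = True:
  y3 = True:
    propagation gives y6=True, y4=False; an empty clause results — contradiction.
  y3 = False:
    y5 = True:
      propagation gives y6=True, y4=False; contradiction.
    y5 = False:
      propagation gives y2=True; contradiction.
y1 = False:
  y3 = True:
    propagation gives y4=False, y2=True; an empty clause results — contradiction.
  y3 = False:
    propagation gives y6=False, y5=False, y2=True; an empty clause results — contradiction.
Every branch closes, so no satisfying assignment exists.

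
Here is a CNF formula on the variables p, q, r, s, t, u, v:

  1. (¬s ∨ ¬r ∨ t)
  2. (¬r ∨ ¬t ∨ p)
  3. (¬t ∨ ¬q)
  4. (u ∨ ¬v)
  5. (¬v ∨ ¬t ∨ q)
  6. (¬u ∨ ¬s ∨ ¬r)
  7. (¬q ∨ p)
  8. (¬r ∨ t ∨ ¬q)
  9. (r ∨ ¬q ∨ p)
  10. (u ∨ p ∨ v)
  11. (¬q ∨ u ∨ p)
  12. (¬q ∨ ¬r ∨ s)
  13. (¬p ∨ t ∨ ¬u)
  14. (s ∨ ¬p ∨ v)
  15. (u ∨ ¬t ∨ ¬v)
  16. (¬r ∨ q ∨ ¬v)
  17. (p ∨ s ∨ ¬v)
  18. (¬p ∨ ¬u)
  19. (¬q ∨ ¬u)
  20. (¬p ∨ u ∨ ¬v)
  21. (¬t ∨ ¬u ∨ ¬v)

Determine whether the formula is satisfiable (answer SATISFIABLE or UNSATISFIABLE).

SATISFIABLE

Branch on p: take p = True.
  then u is forced to False.
  then v is forced to False.
  then s is forced to True.
Try q = False.
Try r = True.
  then t is forced to True.
Every clause has at least one true literal under this assignment.
So p = T  q = F  r = T  s = T  t = T  u = F  v = F is a satisfying assignment.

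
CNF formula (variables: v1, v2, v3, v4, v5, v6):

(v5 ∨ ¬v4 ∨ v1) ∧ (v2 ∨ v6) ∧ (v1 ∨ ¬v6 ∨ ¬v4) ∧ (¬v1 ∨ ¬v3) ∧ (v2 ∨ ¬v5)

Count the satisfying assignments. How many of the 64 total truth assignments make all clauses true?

Case analysis on v1 and v2:
  v1=1, v2=1: forces v3=0; v4, v5, v6 free → 2^3 = 8.
  v1=1, v2=0: remaining (v3,v4,v5,v6) ∈ {(0,0,0,1); (0,1,0,1)} — 2.
  v1=0, v2=1: v3 free; 5 ways for (v4,v5,v6) × 2^1 = 10.
  v1=0, v2=0: remaining (v3,v4,v5,v6) ∈ {(0,0,0,1); (1,0,0,1)} — 2.
Total: 8 + 2 + 10 + 2 = 22.

22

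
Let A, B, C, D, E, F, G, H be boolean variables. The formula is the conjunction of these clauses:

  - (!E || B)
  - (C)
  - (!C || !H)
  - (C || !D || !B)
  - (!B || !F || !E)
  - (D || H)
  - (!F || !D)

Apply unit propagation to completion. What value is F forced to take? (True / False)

(C) stands alone — C = True.
From (!C || !H) and C = True: H = False.
(D || H): since H = False, the clause reduces to (D). D = True.
(!F || !D) with D = True leaves only !F, so F = False.

False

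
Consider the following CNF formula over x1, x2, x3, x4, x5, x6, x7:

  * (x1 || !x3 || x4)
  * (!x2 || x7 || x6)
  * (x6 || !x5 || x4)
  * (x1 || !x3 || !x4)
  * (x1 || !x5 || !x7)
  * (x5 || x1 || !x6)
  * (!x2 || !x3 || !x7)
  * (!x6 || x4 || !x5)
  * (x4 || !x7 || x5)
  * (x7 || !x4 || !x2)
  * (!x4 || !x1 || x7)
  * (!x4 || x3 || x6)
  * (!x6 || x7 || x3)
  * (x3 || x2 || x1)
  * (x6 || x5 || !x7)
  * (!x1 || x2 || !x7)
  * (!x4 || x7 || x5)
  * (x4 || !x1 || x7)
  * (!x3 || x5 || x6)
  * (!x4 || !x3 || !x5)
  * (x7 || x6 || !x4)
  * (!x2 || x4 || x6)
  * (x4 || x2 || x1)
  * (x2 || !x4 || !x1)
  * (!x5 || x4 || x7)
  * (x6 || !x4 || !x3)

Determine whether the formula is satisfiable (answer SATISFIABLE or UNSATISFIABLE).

SATISFIABLE

Set x1 = True and propagate.
Branch on x2: take x2 = True.
For the remaining variables, x3 = False, x4 = True, x5 = False, x6 = True, x7 = True works.
Every clause has at least one true literal under this assignment.
So x1 = T, x2 = T, x3 = F, x4 = T, x5 = F, x6 = T, x7 = T is a satisfying assignment.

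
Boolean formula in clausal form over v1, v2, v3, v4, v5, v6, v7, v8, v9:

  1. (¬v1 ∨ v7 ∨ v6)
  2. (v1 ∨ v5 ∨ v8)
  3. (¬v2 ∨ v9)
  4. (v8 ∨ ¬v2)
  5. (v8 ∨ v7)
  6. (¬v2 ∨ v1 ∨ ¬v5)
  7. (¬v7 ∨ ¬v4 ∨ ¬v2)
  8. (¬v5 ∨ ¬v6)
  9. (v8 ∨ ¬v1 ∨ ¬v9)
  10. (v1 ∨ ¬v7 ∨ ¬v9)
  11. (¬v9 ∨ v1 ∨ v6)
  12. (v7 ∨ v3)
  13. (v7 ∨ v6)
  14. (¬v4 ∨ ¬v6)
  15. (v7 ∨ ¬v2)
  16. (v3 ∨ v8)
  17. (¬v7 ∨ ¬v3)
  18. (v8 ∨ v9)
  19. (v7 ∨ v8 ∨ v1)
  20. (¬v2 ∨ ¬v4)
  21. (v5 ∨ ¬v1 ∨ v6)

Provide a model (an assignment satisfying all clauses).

v1=F, v2=F, v3=F, v4=F, v5=T, v6=F, v7=T, v8=T, v9=F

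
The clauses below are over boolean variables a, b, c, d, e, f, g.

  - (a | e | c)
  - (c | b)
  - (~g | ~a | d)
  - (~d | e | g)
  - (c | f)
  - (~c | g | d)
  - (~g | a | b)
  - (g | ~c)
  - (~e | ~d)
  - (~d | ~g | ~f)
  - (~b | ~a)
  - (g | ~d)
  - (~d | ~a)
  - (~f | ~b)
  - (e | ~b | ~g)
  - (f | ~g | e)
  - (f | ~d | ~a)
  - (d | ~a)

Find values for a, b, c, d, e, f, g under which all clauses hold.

a=F, b=T, c=T, d=F, e=T, f=F, g=T

Set a = False and propagate.
Try b = True.
  then f is forced to False.
  then c is forced to True.
  then g is forced to True.
  then e is forced to True.
  then d is forced to False.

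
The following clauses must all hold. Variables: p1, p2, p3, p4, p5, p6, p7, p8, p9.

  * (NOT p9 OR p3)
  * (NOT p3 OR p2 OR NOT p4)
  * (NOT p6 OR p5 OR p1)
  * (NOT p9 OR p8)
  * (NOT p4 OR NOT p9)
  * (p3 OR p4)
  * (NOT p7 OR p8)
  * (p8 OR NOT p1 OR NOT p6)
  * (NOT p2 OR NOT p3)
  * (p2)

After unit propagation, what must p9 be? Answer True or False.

False

(p2) stands alone — p2 = True.
From (NOT p2 OR NOT p3) and p2 = True: p3 = False.
In (NOT p9 OR p3), p3 is now false; NOT p9 must hold, so p9 = False.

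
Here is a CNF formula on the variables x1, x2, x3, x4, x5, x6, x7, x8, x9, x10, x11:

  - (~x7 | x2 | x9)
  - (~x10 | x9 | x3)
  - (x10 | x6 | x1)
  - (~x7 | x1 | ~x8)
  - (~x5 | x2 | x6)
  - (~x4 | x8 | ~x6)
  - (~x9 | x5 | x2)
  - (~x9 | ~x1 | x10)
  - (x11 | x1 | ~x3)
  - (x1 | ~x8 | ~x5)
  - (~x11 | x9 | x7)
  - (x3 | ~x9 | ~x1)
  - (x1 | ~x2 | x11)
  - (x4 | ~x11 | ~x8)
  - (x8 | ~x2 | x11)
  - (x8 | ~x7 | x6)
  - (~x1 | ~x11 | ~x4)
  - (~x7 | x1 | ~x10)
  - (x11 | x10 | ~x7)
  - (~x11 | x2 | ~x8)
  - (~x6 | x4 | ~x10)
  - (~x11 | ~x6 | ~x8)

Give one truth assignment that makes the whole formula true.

x1 = False, x2 = True, x3 = True, x4 = False, x5 = False, x6 = False, x7 = False, x8 = False, x9 = True, x10 = True, x11 = True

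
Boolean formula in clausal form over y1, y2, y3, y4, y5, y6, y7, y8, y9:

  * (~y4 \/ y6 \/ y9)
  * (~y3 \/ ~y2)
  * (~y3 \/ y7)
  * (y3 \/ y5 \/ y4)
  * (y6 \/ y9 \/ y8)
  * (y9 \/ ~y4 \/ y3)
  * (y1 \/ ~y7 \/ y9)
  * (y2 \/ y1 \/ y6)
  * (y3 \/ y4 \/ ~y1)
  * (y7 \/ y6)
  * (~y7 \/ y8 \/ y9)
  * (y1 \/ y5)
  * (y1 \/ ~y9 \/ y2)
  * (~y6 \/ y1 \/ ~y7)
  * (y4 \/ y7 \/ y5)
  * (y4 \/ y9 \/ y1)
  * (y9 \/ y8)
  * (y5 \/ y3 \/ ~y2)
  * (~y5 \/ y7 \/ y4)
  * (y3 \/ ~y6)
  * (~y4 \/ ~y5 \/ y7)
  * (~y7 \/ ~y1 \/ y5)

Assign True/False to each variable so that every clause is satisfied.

y1=F, y2=T, y3=F, y4=F, y5=T, y6=F, y7=T, y8=F, y9=T

Try y1 = False.
  then y5 is forced to True.
Try y2 = True.
  then y3 is forced to False.
  then y6 is forced to False.
  then y7 is forced to True.
  then y9 is forced to True.
y4, y8 are now unconstrained; take y4 = False, y8 = False.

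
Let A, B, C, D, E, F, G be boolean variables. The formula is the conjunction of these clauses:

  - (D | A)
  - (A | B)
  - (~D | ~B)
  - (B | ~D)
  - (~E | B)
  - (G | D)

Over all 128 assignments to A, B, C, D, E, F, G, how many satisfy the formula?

12

Case analysis on B and D:
  B=T, D=T: a clause becomes empty — 0.
  B=T, D=F: forces A=T; G=T; C, E, F free → 2^3 = 8.
  B=F, D=T: a clause becomes empty — 0.
  B=F, D=F: remaining (A,C,E,F,G) ∈ {(T,F,F,F,T); (T,F,F,T,T); (T,T,F,F,T); (T,T,F,T,T)} — 4.
Total: 0 + 8 + 0 + 4 = 12.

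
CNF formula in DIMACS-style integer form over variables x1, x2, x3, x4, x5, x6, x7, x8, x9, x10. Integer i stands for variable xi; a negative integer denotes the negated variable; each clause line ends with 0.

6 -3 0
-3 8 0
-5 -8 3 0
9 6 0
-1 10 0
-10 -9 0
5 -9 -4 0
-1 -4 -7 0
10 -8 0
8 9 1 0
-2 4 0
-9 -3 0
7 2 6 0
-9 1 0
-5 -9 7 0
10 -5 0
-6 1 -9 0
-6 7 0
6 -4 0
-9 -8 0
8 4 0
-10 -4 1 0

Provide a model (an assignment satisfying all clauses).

x1 = F, x2 = F, x3 = T, x4 = F, x5 = F, x6 = T, x7 = T, x8 = T, x9 = F, x10 = T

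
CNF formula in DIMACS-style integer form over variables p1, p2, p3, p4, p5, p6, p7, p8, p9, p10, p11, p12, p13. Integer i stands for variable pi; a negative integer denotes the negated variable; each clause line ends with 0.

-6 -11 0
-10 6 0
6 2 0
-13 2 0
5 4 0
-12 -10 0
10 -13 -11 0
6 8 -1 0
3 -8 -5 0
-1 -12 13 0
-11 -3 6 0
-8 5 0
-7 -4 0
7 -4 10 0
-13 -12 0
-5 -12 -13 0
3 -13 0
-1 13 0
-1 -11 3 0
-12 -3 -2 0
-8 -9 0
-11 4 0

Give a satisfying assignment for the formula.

p11 occurs only negated in the remaining clauses — set p11 = False.
Pure literal: p12 appears only negated; assign p12 = False.
Branch on p1: take p1 = True.
  then p13 is forced to True.
  then p2 is forced to True.
  then p3 is forced to True.
Set p4 = False and propagate.
  then p5 is forced to True.
Set p6 = True and propagate.
For the remaining variables, p7 = False, p8 = False, p9 = True, p10 = True works.

p1=T, p2=T, p3=T, p4=F, p5=T, p6=T, p7=F, p8=F, p9=T, p10=T, p11=F, p12=F, p13=T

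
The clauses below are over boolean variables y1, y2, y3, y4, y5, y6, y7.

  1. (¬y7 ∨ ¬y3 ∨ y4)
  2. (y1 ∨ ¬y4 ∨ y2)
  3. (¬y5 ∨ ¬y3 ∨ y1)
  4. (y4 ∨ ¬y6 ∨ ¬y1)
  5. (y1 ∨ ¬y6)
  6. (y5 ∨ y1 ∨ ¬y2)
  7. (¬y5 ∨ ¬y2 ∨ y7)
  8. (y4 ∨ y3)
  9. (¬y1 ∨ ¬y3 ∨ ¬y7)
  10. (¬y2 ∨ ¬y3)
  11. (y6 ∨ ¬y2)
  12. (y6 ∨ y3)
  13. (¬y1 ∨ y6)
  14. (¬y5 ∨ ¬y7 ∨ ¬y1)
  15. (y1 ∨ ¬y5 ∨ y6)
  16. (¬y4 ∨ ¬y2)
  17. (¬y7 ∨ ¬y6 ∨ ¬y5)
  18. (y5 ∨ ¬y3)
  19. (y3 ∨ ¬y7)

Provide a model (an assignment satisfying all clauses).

Branch on y1: take y1 = True.
  then y6 is forced to True.
  then y4 is forced to True.
  then y2 is forced to False.
Branch on y3: take y3 = False.
  then y7 is forced to False.
y5 is now unconstrained; take y5 = False.

y1 = T, y2 = F, y3 = F, y4 = T, y5 = F, y6 = T, y7 = F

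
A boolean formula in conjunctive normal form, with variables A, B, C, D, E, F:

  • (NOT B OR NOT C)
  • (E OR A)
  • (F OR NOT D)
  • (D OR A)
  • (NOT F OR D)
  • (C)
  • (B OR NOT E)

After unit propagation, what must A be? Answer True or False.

True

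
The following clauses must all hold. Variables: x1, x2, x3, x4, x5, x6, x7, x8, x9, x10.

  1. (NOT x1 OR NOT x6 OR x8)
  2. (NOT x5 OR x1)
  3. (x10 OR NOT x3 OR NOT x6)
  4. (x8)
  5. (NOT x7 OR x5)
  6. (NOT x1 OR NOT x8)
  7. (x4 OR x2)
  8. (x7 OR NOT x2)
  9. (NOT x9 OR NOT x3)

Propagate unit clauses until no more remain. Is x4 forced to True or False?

True

(x8) is a unit clause: x8 = True.
(NOT x8 OR NOT x1): since x8 = True, the clause reduces to (NOT x1). x1 = False.
In (NOT x5 OR x1), x1 is now false; NOT x5 must hold, so x5 = False.
(NOT x7 OR x5): since x5 = False, the clause reduces to (NOT x7). x7 = False.
(x7 OR NOT x2) with x7 = False leaves only NOT x2, so x2 = False.
From (x2 OR x4) and x2 = False: x4 = True.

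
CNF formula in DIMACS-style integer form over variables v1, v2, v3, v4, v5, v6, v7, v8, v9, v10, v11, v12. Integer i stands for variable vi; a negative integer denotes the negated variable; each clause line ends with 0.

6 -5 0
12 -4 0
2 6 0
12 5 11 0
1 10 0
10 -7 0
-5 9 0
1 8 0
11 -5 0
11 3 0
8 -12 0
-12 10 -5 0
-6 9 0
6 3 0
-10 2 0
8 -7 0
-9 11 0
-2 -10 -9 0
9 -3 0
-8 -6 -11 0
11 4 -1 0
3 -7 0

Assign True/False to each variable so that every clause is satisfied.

v1=T, v2=T, v3=T, v4=F, v5=F, v6=F, v7=F, v8=T, v9=T, v10=F, v11=T, v12=T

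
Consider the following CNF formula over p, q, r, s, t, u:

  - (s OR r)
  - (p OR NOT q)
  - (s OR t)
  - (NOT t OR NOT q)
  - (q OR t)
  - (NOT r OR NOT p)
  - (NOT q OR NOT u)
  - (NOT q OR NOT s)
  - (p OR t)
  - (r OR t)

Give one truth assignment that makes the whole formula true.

p=True, q=False, r=False, s=True, t=True, u=True

Set p = True and propagate.
  then r is forced to False.
  then s is forced to True.
  then q is forced to False.
  then t is forced to True.
u is now unconstrained; take u = True.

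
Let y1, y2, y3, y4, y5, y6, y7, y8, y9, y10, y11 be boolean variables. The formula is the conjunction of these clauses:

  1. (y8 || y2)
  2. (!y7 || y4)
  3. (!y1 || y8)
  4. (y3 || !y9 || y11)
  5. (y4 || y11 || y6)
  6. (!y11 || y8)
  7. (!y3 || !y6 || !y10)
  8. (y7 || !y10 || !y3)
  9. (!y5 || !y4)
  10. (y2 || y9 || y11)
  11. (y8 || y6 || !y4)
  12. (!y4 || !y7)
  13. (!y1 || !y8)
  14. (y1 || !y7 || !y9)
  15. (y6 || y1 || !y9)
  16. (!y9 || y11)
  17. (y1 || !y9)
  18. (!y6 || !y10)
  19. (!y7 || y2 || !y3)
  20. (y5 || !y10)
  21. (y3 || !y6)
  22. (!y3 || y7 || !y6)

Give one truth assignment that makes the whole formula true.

Branch on y1: take y1 = False.
  then y9 is forced to False.
Set y2 = False and propagate.
  then y8 is forced to True.
  then y11 is forced to True.
For the remaining variables, y3 = False, y4 = False, y5 = True, y6 = False, y7 = False, y10 = True works.
Every clause has at least one true literal under this assignment.

y1=0, y2=0, y3=0, y4=0, y5=1, y6=0, y7=0, y8=1, y9=0, y10=1, y11=1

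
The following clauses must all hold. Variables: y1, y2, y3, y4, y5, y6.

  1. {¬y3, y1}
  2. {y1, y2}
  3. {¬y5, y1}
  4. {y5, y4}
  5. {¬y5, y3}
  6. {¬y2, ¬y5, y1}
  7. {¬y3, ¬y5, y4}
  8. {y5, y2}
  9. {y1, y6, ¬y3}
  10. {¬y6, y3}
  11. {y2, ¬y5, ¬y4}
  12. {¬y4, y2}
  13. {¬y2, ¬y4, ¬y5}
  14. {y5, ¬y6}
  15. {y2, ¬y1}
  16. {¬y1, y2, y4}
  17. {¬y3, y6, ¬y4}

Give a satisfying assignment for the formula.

y1=False, y2=True, y3=False, y4=True, y5=False, y6=False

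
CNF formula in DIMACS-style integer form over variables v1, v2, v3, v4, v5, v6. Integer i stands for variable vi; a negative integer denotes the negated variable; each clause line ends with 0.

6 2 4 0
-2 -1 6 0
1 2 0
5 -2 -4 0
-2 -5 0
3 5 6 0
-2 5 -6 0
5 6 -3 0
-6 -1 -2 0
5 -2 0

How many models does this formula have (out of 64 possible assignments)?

Case analysis on v2 and v5:
  v2=1, v5=1: a clause becomes empty — 0.
  v2=1, v5=0: a clause becomes empty — 0.
  v2=0, v5=1: v3 free; 3 ways for (v1,v4,v6) × 2^1 = 6.
  v2=0, v5=0: remaining (v1,v3,v4,v6) ∈ {(1,0,0,1); (1,0,1,1); (1,1,0,1); (1,1,1,1)} — 4.
Total: 0 + 0 + 6 + 4 = 10.

10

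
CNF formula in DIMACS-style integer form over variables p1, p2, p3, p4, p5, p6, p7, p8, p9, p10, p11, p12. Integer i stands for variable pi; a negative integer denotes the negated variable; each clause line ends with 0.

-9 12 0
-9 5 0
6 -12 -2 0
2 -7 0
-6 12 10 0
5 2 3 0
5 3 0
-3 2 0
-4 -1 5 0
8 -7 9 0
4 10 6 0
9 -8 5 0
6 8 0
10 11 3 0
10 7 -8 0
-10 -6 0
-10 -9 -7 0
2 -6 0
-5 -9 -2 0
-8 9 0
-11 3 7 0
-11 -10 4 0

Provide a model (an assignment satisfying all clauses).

p1 = F  p2 = T  p3 = T  p4 = T  p5 = T  p6 = T  p7 = F  p8 = F  p9 = F  p10 = F  p11 = T  p12 = T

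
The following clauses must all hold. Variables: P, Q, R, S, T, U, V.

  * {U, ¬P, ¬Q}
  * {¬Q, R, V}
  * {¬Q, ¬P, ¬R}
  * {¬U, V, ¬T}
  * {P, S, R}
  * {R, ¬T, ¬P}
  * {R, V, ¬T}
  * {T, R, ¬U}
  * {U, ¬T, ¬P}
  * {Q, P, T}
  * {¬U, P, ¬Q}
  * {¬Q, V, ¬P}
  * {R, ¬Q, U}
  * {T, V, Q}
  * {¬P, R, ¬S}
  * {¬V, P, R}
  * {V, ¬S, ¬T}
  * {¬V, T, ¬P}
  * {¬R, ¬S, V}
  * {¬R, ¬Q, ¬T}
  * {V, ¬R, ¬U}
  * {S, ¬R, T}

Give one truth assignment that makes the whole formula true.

P=True, Q=False, R=True, S=False, T=True, U=True, V=True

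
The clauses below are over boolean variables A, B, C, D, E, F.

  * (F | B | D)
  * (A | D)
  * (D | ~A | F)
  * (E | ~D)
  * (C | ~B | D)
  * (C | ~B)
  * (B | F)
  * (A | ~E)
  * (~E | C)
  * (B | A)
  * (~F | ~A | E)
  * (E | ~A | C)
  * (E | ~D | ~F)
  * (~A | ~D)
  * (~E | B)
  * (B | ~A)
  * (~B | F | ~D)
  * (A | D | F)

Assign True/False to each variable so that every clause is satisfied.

C occurs only positively in the remaining clauses — set C = True.
Try A = True.
  then D is forced to False.
  then F is forced to True.
  then E is forced to True.
  then B is forced to True.
Every clause has at least one true literal under this assignment.

A = T, B = T, C = T, D = F, E = T, F = T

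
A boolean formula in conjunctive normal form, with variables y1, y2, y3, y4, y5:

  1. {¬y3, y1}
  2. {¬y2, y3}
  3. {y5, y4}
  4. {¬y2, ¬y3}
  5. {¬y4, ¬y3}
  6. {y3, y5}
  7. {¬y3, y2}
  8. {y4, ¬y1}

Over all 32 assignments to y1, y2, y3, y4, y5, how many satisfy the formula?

3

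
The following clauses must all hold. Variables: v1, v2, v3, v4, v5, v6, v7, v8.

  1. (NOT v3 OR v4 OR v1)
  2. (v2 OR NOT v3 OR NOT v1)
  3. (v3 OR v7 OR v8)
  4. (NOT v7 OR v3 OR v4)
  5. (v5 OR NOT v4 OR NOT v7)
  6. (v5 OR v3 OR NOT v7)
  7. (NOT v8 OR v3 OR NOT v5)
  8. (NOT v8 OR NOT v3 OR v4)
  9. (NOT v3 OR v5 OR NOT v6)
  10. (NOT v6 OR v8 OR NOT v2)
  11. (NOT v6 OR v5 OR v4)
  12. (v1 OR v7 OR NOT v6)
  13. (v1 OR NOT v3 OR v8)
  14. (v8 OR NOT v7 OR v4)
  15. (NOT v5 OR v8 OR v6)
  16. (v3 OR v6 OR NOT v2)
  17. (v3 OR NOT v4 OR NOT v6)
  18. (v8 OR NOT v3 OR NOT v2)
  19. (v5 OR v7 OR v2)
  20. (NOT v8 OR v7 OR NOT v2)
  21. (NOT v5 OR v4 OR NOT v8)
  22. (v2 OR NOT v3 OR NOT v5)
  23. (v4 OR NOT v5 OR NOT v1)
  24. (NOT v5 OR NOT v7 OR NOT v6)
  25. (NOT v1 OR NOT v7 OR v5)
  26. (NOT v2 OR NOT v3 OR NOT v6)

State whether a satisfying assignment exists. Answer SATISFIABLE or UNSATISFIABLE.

SATISFIABLE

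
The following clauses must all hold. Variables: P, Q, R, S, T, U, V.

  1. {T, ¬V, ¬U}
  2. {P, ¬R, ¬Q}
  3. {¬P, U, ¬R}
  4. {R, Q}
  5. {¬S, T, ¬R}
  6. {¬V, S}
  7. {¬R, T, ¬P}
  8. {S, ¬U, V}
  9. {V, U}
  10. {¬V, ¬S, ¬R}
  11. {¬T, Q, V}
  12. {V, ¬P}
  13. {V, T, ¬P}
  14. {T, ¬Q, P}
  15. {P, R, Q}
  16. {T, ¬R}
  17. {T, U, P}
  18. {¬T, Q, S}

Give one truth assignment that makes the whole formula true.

P = F, Q = T, R = F, S = T, T = T, U = T, V = T

Try P = False.
The remaining clauses are satisfied by Q = True, R = False, S = True, T = True, U = True, V = True.
Every clause has at least one true literal under this assignment.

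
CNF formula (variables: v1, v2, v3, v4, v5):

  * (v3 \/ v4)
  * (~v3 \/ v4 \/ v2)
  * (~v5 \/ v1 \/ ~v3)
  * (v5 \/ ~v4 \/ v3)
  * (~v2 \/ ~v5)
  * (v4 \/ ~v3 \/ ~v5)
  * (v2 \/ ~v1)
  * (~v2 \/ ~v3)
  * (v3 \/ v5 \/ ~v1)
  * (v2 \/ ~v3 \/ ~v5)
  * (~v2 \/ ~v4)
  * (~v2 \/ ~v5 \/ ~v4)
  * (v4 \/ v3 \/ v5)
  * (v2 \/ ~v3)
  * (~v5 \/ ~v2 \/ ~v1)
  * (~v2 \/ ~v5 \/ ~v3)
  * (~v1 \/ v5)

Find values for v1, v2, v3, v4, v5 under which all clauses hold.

v1 = F  v2 = F  v3 = F  v4 = T  v5 = T

Set v1 = False and propagate.
For the remaining variables, v2 = False, v3 = False, v4 = True, v5 = True works.
Every clause has at least one true literal under this assignment.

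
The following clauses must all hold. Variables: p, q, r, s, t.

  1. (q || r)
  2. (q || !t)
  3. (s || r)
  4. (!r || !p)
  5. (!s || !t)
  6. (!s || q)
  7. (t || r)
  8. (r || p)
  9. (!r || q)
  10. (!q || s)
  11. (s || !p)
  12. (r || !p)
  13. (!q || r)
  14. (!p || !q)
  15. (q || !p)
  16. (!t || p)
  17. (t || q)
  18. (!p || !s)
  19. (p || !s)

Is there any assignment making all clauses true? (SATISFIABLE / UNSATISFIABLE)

UNSATISFIABLE

p = True:
  propagation gives r=False; an empty clause results — contradiction.
p = False:
  propagation gives r=True, q=True, s=True; an empty clause results — contradiction.
Every branch closes, so no satisfying assignment exists.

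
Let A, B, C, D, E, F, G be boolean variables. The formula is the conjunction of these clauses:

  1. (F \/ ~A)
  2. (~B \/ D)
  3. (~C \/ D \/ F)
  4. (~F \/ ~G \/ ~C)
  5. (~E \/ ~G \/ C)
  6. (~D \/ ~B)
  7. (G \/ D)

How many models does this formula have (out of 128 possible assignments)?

20

Case analysis on D and C:
  D=T, C=T: E free; 4 ways for (A,B,F,G) × 2^1 = 8.
  D=T, C=F: 9 of the 32 assignments to (A,B,E,F,G) work.
  D=F, C=T: a clause becomes empty — 0.
  D=F, C=F: remaining (A,B,E,F,G) ∈ {(F,F,F,F,T); (F,F,F,T,T); (T,F,F,T,T)} — 3.
Total: 8 + 9 + 0 + 3 = 20.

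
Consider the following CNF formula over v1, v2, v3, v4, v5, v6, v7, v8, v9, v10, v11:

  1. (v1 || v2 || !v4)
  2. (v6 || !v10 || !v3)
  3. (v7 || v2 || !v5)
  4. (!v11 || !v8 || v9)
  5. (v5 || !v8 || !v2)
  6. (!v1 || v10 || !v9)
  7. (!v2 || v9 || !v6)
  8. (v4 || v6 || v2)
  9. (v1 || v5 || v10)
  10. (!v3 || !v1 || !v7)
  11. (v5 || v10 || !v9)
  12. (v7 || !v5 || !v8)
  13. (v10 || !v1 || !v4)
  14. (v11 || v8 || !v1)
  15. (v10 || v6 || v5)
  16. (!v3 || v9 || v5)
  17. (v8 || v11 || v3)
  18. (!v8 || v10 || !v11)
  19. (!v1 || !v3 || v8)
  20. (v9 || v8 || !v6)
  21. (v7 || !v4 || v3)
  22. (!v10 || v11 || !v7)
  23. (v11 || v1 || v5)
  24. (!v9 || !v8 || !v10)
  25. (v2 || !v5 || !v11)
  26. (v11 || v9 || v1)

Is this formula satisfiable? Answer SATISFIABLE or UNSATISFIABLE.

Try v1 = False.
Try v2 = True.
For the remaining variables, v3 = True, v4 = False, v5 = True, v6 = True, v7 = False, v8 = False, v9 = True, v10 = False, v11 = False works.
So v1=F, v2=T, v3=T, v4=F, v5=T, v6=T, v7=F, v8=F, v9=T, v10=F, v11=F is a satisfying assignment.

SATISFIABLE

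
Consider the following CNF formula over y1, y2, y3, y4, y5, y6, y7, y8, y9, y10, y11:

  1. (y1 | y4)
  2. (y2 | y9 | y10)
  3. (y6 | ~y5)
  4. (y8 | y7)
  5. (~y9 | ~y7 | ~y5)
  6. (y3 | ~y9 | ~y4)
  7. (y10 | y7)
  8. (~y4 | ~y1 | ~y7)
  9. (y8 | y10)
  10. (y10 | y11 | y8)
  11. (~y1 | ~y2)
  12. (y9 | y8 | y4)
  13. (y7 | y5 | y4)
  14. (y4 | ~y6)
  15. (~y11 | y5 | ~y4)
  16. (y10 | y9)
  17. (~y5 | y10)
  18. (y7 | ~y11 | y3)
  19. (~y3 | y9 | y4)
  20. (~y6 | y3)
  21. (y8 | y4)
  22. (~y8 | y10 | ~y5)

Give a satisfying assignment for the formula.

y1=1  y2=0  y3=1  y4=1  y5=1  y6=1  y7=0  y8=1  y9=1  y10=1  y11=0

Check each clause:
  1. (y4 | y1) — y1 is true.
  2. (y2 | y10 | y9) — y9 is true.
  3. (~y5 | y6) — y6 is true.
  4. (y8 | y7) — y8 is true.
  5. (~y9 | ~y5 | ~y7) — ~y7 is true.
  6. (~y4 | y3 | ~y9) — y3 is true.
  7. (y7 | y10) — y10 is true.
  8. (~y7 | ~y1 | ~y4) — ~y7 is true.
  9. (y8 | y10) — y8 is true.
  10. (y10 | y8 | y11) — y8 is true.
  11. (~y1 | ~y2) — ~y2 is true.
  12. (y9 | y4 | y8) — y8 is true.
  13. (y4 | y5 | y7) — y4 is true.
  14. (y4 | ~y6) — y4 is true.
  15. (~y4 | ~y11 | y5) — y5 is true.
  16. (y9 | y10) — y9 is true.
  17. (~y5 | y10) — y10 is true.
  18. (~y11 | y7 | y3) — y3 is true.
  19. (~y3 | y4 | y9) — y9 is true.
  20. (~y6 | y3) — y3 is true.
  21. (y8 | y4) — y8 is true.
  22. (~y8 | y10 | ~y5) — y10 is true.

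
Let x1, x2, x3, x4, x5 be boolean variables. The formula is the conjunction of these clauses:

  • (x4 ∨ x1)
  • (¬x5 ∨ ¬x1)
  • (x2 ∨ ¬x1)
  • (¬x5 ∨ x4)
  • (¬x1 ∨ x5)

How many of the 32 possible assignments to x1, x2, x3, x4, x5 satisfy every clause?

8

Satisfying assignments:
  x1=0 x2=0 x3=0 x4=1 x5=0
  x1=0 x2=0 x3=0 x4=1 x5=1
  x1=0 x2=0 x3=1 x4=1 x5=0
  x1=0 x2=0 x3=1 x4=1 x5=1
  x1=0 x2=1 x3=0 x4=1 x5=0
  x1=0 x2=1 x3=0 x4=1 x5=1
  x1=0 x2=1 x3=1 x4=1 x5=0
  x1=0 x2=1 x3=1 x4=1 x5=1
Count: 8.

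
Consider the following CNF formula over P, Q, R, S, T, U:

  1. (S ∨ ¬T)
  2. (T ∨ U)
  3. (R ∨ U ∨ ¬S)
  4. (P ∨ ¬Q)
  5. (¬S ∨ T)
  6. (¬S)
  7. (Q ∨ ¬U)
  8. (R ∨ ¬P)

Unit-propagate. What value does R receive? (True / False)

Unit clause (¬S) sets S = False.
(S ∨ ¬T) with S = False leaves only ¬T, so T = False.
(U ∨ T): since T = False, the clause reduces to (U). U = True.
(¬U ∨ Q) with U = True leaves only Q, so Q = True.
(P ∨ ¬Q) with Q = True leaves only P, so P = True.
(¬P ∨ R): since P = True, the clause reduces to (R). R = True.

True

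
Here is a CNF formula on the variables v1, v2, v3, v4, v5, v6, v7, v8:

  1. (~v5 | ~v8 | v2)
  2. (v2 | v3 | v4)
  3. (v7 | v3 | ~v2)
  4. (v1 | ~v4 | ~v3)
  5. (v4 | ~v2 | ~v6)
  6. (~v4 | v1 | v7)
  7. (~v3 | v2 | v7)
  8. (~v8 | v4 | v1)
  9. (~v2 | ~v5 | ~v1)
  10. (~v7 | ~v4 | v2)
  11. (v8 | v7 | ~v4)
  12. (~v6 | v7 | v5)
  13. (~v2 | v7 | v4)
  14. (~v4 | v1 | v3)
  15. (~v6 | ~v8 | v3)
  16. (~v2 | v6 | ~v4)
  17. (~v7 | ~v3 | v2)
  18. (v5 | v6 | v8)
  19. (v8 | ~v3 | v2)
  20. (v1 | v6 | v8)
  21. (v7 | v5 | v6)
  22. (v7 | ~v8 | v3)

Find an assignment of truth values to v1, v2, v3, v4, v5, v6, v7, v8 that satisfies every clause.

Try v1 = True.
For the remaining variables, v2 = True, v3 = False, v4 = False, v5 = False, v6 = False, v7 = True, v8 = True works.
Every clause has at least one true literal under this assignment.
Check each clause:
  1. (~v5 | ~v8 | v2) — v2 is true.
  2. (v2 | v4 | v3) — v2 is true.
  3. (v3 | ~v2 | v7) — v7 is true.
  4. (v1 | ~v3 | ~v4) — v1 is true.
  5. (~v2 | v4 | ~v6) — ~v6 is true.
  6. (~v4 | v7 | v1) — v1 is true.
  7. (v7 | v2 | ~v3) — v2 is true.
  8. (~v8 | v1 | v4) — v1 is true.
  9. (~v5 | ~v1 | ~v2) — ~v5 is true.
  10. (v2 | ~v7 | ~v4) — v2 is true.
  11. (v7 | ~v4 | v8) — v8 is true.
  12. (v5 | ~v6 | v7) — ~v6 is true.
  13. (v7 | ~v2 | v4) — v7 is true.
  14. (v3 | ~v4 | v1) — v1 is true.
  15. (v3 | ~v6 | ~v8) — ~v6 is true.
  16. (v6 | ~v4 | ~v2) — ~v4 is true.
  17. (v2 | ~v3 | ~v7) — v2 is true.
  18. (v6 | v5 | v8) — v8 is true.
  19. (v8 | v2 | ~v3) — v8 is true.
  20. (v8 | v6 | v1) — v8 is true.
  21. (v5 | v7 | v6) — v7 is true.
  22. (v7 | v3 | ~v8) — v7 is true.

v1=True, v2=True, v3=False, v4=False, v5=False, v6=False, v7=True, v8=True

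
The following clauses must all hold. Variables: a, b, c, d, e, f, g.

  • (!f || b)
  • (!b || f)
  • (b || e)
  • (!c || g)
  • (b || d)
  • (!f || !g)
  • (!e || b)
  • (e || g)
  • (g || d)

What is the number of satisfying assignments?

2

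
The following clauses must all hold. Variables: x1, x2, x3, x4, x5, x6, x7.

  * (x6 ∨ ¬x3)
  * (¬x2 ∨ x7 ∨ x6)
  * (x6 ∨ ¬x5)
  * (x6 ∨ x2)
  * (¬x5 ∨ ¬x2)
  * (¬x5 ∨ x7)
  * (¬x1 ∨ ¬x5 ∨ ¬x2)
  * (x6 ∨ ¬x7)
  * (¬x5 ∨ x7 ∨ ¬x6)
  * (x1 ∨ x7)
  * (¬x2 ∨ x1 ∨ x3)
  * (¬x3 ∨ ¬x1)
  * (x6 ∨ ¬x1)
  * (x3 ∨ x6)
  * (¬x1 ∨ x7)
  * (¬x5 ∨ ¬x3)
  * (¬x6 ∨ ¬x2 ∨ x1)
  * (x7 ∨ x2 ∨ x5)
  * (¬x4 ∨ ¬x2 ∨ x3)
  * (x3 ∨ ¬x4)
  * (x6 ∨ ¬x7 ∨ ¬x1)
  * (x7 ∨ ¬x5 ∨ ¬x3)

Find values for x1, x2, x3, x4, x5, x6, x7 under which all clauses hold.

x1=T, x2=T, x3=F, x4=F, x5=F, x6=T, x7=T

Pure literal: x4 appears only negated; assign x4 = False.
Branch on x1: take x1 = True.
  then x3 is forced to False.
  then x6 is forced to True.
  then x7 is forced to True.
The remaining clauses are satisfied by x2 = True, x5 = False.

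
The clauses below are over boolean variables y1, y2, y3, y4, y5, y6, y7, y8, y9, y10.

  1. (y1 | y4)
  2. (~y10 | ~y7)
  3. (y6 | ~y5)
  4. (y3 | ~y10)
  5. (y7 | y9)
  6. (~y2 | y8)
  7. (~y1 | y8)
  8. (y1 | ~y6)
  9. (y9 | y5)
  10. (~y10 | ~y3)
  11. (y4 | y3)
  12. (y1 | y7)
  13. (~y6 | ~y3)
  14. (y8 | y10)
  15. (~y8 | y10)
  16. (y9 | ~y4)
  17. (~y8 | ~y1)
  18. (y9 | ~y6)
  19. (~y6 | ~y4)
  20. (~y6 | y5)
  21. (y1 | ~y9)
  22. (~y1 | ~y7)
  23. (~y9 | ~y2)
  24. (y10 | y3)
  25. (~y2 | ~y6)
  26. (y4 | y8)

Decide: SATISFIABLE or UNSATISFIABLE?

UNSATISFIABLE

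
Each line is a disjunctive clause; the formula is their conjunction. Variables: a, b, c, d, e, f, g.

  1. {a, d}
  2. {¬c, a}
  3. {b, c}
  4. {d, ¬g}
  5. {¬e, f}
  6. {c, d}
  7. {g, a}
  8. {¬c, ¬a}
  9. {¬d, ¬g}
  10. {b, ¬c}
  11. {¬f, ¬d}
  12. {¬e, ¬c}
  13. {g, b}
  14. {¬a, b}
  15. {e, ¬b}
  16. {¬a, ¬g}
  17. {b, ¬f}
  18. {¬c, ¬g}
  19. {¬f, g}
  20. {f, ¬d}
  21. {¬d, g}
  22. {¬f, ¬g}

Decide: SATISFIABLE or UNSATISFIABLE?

UNSATISFIABLE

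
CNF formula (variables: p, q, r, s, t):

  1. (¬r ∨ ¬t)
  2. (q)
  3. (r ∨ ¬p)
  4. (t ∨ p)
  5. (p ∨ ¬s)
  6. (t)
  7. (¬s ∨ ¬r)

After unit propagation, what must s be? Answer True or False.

False

(q) is a unit clause: q = True.
(t) is a unit clause: t = True.
In (¬t ∨ ¬r), ¬t is now false; ¬r must hold, so r = False.
(¬p ∨ r) with r = False leaves only ¬p, so p = False.
From (¬s ∨ p) and p = False: s = False.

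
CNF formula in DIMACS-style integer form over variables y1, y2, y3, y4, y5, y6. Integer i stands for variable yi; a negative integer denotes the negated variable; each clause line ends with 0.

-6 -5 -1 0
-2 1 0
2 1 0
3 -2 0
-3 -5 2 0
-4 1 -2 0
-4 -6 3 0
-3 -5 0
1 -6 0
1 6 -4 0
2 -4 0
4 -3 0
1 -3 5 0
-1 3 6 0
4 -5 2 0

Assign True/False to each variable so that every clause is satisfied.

y1=True  y2=False  y3=False  y4=False  y5=False  y6=True

Branch on y1: take y1 = True.
For the remaining variables, y2 = False, y3 = False, y4 = False, y5 = False, y6 = True works.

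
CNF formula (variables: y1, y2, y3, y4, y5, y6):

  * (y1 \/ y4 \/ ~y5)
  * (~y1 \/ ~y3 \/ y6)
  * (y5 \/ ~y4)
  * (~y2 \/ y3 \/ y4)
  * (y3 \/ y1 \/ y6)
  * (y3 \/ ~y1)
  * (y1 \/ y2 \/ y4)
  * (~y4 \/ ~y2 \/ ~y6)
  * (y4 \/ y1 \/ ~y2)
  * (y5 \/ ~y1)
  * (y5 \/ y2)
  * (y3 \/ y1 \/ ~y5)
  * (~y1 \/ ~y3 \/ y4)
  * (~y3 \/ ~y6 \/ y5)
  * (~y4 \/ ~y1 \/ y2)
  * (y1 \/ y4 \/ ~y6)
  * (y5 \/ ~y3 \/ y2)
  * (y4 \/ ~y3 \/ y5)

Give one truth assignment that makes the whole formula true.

y1 = False, y2 = True, y3 = True, y4 = True, y5 = True, y6 = False

Branch on y1: take y1 = False.
For the remaining variables, y2 = True, y3 = True, y4 = True, y5 = True, y6 = False works.
Every clause has at least one true literal under this assignment.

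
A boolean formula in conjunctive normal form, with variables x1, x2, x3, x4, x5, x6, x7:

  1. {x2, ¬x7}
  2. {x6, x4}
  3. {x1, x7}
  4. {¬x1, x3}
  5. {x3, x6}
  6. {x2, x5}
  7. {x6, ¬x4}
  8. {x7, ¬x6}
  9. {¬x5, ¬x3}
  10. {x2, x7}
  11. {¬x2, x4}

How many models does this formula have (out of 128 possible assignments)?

Satisfying assignments:
  x1=0 x2=1 x3=0 x4=1 x5=0 x6=1 x7=1
  x1=0 x2=1 x3=0 x4=1 x5=1 x6=1 x7=1
  x1=0 x2=1 x3=1 x4=1 x5=0 x6=1 x7=1
  x1=1 x2=1 x3=1 x4=1 x5=0 x6=1 x7=1
Count: 4.

4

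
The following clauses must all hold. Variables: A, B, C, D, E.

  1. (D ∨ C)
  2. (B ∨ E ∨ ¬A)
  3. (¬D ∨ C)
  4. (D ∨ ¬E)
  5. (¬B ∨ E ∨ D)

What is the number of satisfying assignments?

8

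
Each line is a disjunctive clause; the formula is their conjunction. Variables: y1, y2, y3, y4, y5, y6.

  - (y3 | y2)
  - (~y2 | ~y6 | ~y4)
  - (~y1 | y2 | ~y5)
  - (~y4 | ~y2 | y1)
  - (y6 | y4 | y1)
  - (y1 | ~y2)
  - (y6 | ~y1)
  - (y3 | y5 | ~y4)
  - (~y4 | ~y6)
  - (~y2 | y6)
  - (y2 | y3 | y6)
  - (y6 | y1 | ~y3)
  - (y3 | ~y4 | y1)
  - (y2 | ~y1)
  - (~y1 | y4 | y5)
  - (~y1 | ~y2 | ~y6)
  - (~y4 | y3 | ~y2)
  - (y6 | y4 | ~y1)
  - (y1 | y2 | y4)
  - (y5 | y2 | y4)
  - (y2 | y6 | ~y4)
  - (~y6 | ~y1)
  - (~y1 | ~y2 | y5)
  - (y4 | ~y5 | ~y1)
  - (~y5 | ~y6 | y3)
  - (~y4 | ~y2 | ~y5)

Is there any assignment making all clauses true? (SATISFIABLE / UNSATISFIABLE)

UNSATISFIABLE

y1 = True:
  propagation gives y6=True; an empty clause results — contradiction.
y1 = False:
  propagation gives y2=False, y3=True, y6=True, y4=False; an empty clause results — contradiction.
Every branch closes, so no satisfying assignment exists.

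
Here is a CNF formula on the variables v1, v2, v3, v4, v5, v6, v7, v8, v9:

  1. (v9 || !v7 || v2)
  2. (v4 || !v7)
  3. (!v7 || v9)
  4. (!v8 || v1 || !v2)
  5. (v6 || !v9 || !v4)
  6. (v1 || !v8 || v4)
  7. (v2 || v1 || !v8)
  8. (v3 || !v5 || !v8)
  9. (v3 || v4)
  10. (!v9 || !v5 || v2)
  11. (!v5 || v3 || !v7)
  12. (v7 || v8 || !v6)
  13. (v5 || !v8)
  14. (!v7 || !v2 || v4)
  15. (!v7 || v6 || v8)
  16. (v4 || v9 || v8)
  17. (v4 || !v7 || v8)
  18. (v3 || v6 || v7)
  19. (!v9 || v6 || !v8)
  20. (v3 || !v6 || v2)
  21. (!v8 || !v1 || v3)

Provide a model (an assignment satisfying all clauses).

v1 = 1  v2 = 1  v3 = 1  v4 = 1  v5 = 1  v6 = 0  v7 = 0  v8 = 1  v9 = 0

Check each clause:
  1. (v2 || !v7 || v9) — v2 is true.
  2. (v4 || !v7) — !v7 is true.
  3. (v9 || !v7) — !v7 is true.
  4. (!v2 || !v8 || v1) — v1 is true.
  5. (v6 || !v4 || !v9) — !v9 is true.
  6. (v4 || !v8 || v1) — v1 is true.
  7. (v2 || v1 || !v8) — v1 is true.
  8. (v3 || !v8 || !v5) — v3 is true.
  9. (v4 || v3) — v3 is true.
  10. (v2 || !v9 || !v5) — v2 is true.
  11. (!v5 || !v7 || v3) — !v7 is true.
  12. (!v6 || v7 || v8) — v8 is true.
  13. (v5 || !v8) — v5 is true.
  14. (!v7 || !v2 || v4) — !v7 is true.
  15. (!v7 || v8 || v6) — v8 is true.
  16. (v8 || v4 || v9) — v8 is true.
  17. (!v7 || v4 || v8) — v8 is true.
  18. (v6 || v3 || v7) — v3 is true.
  19. (v6 || !v9 || !v8) — !v9 is true.
  20. (v2 || v3 || !v6) — !v6 is true.
  21. (v3 || !v1 || !v8) — v3 is true.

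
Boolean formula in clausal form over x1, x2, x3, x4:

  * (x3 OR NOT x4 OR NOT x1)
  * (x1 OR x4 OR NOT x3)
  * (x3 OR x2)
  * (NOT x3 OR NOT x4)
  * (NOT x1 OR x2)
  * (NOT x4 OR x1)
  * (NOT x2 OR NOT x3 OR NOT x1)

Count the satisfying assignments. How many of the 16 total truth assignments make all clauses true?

2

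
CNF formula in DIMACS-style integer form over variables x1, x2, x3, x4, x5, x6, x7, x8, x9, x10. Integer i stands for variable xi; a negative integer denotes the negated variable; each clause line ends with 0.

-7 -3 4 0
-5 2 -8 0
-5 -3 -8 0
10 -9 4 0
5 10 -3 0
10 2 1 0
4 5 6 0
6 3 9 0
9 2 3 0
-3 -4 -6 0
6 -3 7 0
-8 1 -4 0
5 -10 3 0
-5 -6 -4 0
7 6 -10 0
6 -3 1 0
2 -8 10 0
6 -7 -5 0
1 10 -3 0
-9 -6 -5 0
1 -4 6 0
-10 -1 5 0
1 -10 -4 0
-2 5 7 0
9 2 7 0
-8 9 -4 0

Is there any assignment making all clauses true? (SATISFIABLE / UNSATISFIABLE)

SATISFIABLE

Try x1 = False.
Try x2 = True.
Set x3 = False and propagate.
The remaining clauses are satisfied by x4 = False, x5 = True, x6 = True, x7 = True, x8 = True, x9 = False, x10 = True.
So x1 = False, x2 = True, x3 = False, x4 = False, x5 = True, x6 = True, x7 = True, x8 = True, x9 = False, x10 = True is a satisfying assignment.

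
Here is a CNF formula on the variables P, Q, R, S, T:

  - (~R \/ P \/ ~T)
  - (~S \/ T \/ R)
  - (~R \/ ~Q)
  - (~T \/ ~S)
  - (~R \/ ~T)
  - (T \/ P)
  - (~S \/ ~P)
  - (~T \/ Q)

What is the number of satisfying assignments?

5

Satisfying assignments:
  P=F Q=T R=F S=F T=T
  P=T Q=F R=F S=F T=F
  P=T Q=F R=T S=F T=F
  P=T Q=T R=F S=F T=F
  P=T Q=T R=F S=F T=T
Count: 5.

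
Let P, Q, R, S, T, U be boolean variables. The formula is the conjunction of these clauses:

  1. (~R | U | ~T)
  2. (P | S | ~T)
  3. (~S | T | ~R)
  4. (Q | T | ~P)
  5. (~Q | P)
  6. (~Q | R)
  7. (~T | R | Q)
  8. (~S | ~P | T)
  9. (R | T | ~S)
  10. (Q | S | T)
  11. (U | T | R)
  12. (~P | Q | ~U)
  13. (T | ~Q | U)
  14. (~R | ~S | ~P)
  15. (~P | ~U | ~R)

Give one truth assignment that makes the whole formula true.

P = False, Q = False, R = True, S = True, T = True, U = True

Check each clause:
  1. (U | ~R | ~T) — U is true.
  2. (~T | S | P) — S is true.
  3. (~R | ~S | T) — T is true.
  4. (Q | T | ~P) — T is true.
  5. (P | ~Q) — ~Q is true.
  6. (~Q | R) — R is true.
  7. (Q | ~T | R) — R is true.
  8. (~P | ~S | T) — T is true.
  9. (~S | T | R) — R is true.
  10. (Q | S | T) — S is true.
  11. (T | R | U) — R is true.
  12. (~P | Q | ~U) — ~P is true.
  13. (U | T | ~Q) — T is true.
  14. (~P | ~S | ~R) — ~P is true.
  15. (~R | ~U | ~P) — ~P is true.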